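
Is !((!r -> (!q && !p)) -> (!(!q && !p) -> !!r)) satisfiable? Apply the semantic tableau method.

Unsatisfiable

Initial set: {!((!r -> (!q && !p)) -> (!(!q && !p) -> !!r))}.
!((!r -> (!q && !p)) -> (!(!q && !p) -> !!r)): α-rule — add (!r -> (!q && !p)), !(!(!q && !p) -> !!r).
!(!(!q && !p) -> !!r): α-rule — add !(!q && !p), !!!r.
!!!r: drop double negation, giving !r.
(!r -> (!q && !p)): β-rule — branch into !!r  //  (!q && !p).
  branch 1 (add !!r):
    × closes — contains both r and !r.
  branch 2 (add (!q && !p)):
    (!q && !p): α-rule — add !q, !p.
    !(!q && !p): β-rule — branch into !!q  //  !!p.
      branch 2.1 (add !!q):
        × closes — contains both q and !q.
      branch 2.2 (add !!p):
        × closes — contains both p and !p.
All 3 branches close.
Every branch closed; the formula is unsatisfiable.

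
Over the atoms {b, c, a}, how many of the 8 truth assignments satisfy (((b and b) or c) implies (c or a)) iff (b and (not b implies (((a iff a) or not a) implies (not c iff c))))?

3

Initial set: {((((b and b) or c) implies (c or a)) iff (b and (not b implies (((a iff a) or not a) implies (not c iff c)))))}.
((((b and b) or c) implies (c or a)) iff (b and (not b implies (((a iff a) or not a) implies (not c iff c))))): β-rule — branch into (((b and b) or c) implies (c or a)), (b and (not b implies (((a iff a) or not a) implies (not c iff c))))  //  not (((b and b) or c) implies (c or a)), not (b and (not b implies (((a iff a) or not a) implies (not c iff c)))).
  branch 1 (add (((b and b) or c) implies (c or a)), (b and (not b implies (((a iff a) or not a) implies (not c iff c))))):
    (b and (not b implies (((a iff a) or not a) implies (not c iff c)))): α-rule — add b, (not b implies (((a iff a) or not a) implies (not c iff c))).
    (((b and b) or c) implies (c or a)): β-rule — branch into not ((b and b) or c)  //  (c or a).
      branch 1.1 (add not ((b and b) or c)):
        not ((b and b) or c): α-rule — add not (b and b), not c.
        (not b implies (((a iff a) or not a) implies (not c iff c))): β-rule — branch into not not b  //  (((a iff a) or not a) implies (not c iff c)).
          branch 1.1.1 (add not not b):
            not (b and b): β-rule — branch into not b  //  not b.
              branch 1.1.1.1 (add not b):
                × closes — contains both b and not b.
              branch 1.1.1.2 (add not b):
                × closes — contains both b and not b.
          branch 1.1.2 (add (((a iff a) or not a) implies (not c iff c))):
            not (b and b): β-rule — branch into not b  //  not b.
              branch 1.1.2.1 (add not b):
                × closes — contains both b and not b.
              branch 1.1.2.2 (add not b):
                × closes — contains both b and not b.
      branch 1.2 (add (c or a)):
        (not b implies (((a iff a) or not a) implies (not c iff c))): β-rule — branch into not not b  //  (((a iff a) or not a) implies (not c iff c)).
          branch 1.2.1 (add not not b):
            (c or a): β-rule — branch into c  //  a.
              branch 1.2.1.1 (add c):
                ○ open, literals {b=1, c=1}.
              branch 1.2.1.2 (add a):
                ○ open, literals {a=1, b=1}.
          branch 1.2.2 (add (((a iff a) or not a) implies (not c iff c))):
            (c or a): β-rule — branch into c  //  a.
              branch 1.2.2.1 (add c):
                (((a iff a) or not a) implies (not c iff c)): β-rule — branch into not ((a iff a) or not a)  //  (not c iff c).
                  branch 1.2.2.1.1 (add not ((a iff a) or not a)):
                    not ((a iff a) or not a): α-rule — add not (a iff a), not not a.
                    not (a iff a): β-rule — branch into a, not a  //  not a, a.
                      branch 1.2.2.1.1.1 (add a, not a):
                        × closes — contains both a and not a.
                      branch 1.2.2.1.1.2 (add not a, a):
                        × closes — contains both a and not a.
                  branch 1.2.2.1.2 (add (not c iff c)):
                    (not c iff c): β-rule — branch into not c, c  //  not not c, not c.
                      branch 1.2.2.1.2.1 (add not c, c):
                        × closes — contains both c and not c.
                      branch 1.2.2.1.2.2 (add not not c, not c):
                        × closes — contains both c and not c.
              branch 1.2.2.2 (add a):
                (((a iff a) or not a) implies (not c iff c)): β-rule — branch into not ((a iff a) or not a)  //  (not c iff c).
                  branch 1.2.2.2.1 (add not ((a iff a) or not a)):
                    not ((a iff a) or not a): α-rule — add not (a iff a), not not a.
                    not (a iff a): β-rule — branch into a, not a  //  not a, a.
                      branch 1.2.2.2.1.1 (add a, not a):
                        × closes — contains both a and not a.
                      branch 1.2.2.2.1.2 (add not a, a):
                        × closes — contains both a and not a.
                  branch 1.2.2.2.2 (add (not c iff c)):
                    (not c iff c): β-rule — branch into not c, c  //  not not c, not c.
                      branch 1.2.2.2.2.1 (add not c, c):
                        × closes — contains both c and not c.
                      branch 1.2.2.2.2.2 (add not not c, not c):
                        × closes — contains both c and not c.
  branch 2 (add not (((b and b) or c) implies (c or a)), not (b and (not b implies (((a iff a) or not a) implies (not c iff c))))):
    not (((b and b) or c) implies (c or a)): α-rule — add ((b and b) or c), not (c or a).
    not (c or a): α-rule — add not c, not a.
    not (b and (not b implies (((a iff a) or not a) implies (not c iff c)))): β-rule — branch into not b  //  not (not b implies (((a iff a) or not a) implies (not c iff c))).
      branch 2.1 (add not b):
        ((b and b) or c): β-rule — branch into (b and b)  //  c.
          branch 2.1.1 (add (b and b)):
            (b and b): α-rule — add b, b.
            × closes — contains both b and not b.
          branch 2.1.2 (add c):
            × closes — contains both c and not c.
      branch 2.2 (add not (not b implies (((a iff a) or not a) implies (not c iff c)))):
        not (not b implies (((a iff a) or not a) implies (not c iff c))): α-rule — add not b, not (((a iff a) or not a) implies (not c iff c)).
        not (((a iff a) or not a) implies (not c iff c)): α-rule — add ((a iff a) or not a), not (not c iff c).
        ((b and b) or c): β-rule — branch into (b and b)  //  c.
          branch 2.2.1 (add (b and b)):
            (b and b): α-rule — add b, b.
            × closes — contains both b and not b.
          branch 2.2.2 (add c):
            × closes — contains both c and not c.
16 branches closed, 2 open.
Each open branch fixes some atoms; the unmentioned ones are free. Counting distinct full assignments: branch {b=1, c=1} (a) contributes 2 new; branch {a=1, b=1} (c) contributes 1 new. Total: 3.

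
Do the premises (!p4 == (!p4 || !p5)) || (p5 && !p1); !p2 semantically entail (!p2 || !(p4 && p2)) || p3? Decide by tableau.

Initial set: {((!p4 == (!p4 || !p5)) || (p5 && !p1)); !p2; !((!p2 || !(p4 && p2)) || p3)}.
!((!p2 || !(p4 && p2)) || p3): α-rule — add !(!p2 || !(p4 && p2)), !p3.
!(!p2 || !(p4 && p2)): α-rule — add !!p2, !!(p4 && p2).
× closes — contains both p2 and !p2.
All 1 branch closes.
Every branch closed, so the premises entail the conclusion.

Yes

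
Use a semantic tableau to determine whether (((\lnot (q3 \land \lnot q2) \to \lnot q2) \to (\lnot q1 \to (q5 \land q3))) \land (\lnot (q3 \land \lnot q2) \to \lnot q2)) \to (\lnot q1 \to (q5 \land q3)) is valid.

Valid

Assume the negation and expand:
Initial set: {\lnot ((((\lnot (q3 \land \lnot q2) \to \lnot q2) \to (\lnot q1 \to (q5 \land q3))) \land (\lnot (q3 \land \lnot q2) \to \lnot q2)) \to (\lnot q1 \to (q5 \land q3)))}.
\lnot ((((\lnot (q3 \land \lnot q2) \to \lnot q2) \to (\lnot q1 \to (q5 \land q3))) \land (\lnot (q3 \land \lnot q2) \to \lnot q2)) \to (\lnot q1 \to (q5 \land q3))): α-rule — add (((\lnot (q3 \land \lnot q2) \to \lnot q2) \to (\lnot q1 \to (q5 \land q3))) \land (\lnot (q3 \land \lnot q2) \to \lnot q2)), \lnot (\lnot q1 \to (q5 \land q3)).
(((\lnot (q3 \land \lnot q2) \to \lnot q2) \to (\lnot q1 \to (q5 \land q3))) \land (\lnot (q3 \land \lnot q2) \to \lnot q2)): α-rule — add ((\lnot (q3 \land \lnot q2) \to \lnot q2) \to (\lnot q1 \to (q5 \land q3))), (\lnot (q3 \land \lnot q2) \to \lnot q2).
\lnot (\lnot q1 \to (q5 \land q3)): α-rule — add \lnot q1, \lnot (q5 \land q3).
((\lnot (q3 \land \lnot q2) \to \lnot q2) \to (\lnot q1 \to (q5 \land q3))): β-rule — branch into \lnot (\lnot (q3 \land \lnot q2) \to \lnot q2)  //  (\lnot q1 \to (q5 \land q3)).
  branch 1 (add \lnot (\lnot (q3 \land \lnot q2) \to \lnot q2)):
    \lnot (\lnot (q3 \land \lnot q2) \to \lnot q2): α-rule — add \lnot (q3 \land \lnot q2), \lnot \lnot q2.
    (\lnot (q3 \land \lnot q2) \to \lnot q2): β-rule — branch into \lnot \lnot (q3 \land \lnot q2)  //  \lnot q2.
      branch 1.1 (add \lnot \lnot (q3 \land \lnot q2)):
        \lnot \lnot (q3 \land \lnot q2): α-rule — add q3, \lnot q2.
        × closes — contains both q2 and \lnot q2.
      branch 1.2 (add \lnot q2):
        × closes — contains both q2 and \lnot q2.
  branch 2 (add (\lnot q1 \to (q5 \land q3))):
    (\lnot (q3 \land \lnot q2) \to \lnot q2): β-rule — branch into \lnot \lnot (q3 \land \lnot q2)  //  \lnot q2.
      branch 2.1 (add \lnot \lnot (q3 \land \lnot q2)):
        \lnot \lnot (q3 \land \lnot q2): α-rule — add q3, \lnot q2.
        \lnot (q5 \land q3): β-rule — branch into \lnot q5  //  \lnot q3.
          branch 2.1.1 (add \lnot q5):
            (\lnot q1 \to (q5 \land q3)): β-rule — branch into \lnot \lnot q1  //  (q5 \land q3).
              branch 2.1.1.1 (add \lnot \lnot q1):
                × closes — contains both q1 and \lnot q1.
              branch 2.1.1.2 (add (q5 \land q3)):
                (q5 \land q3): α-rule — add q5, q3.
                × closes — contains both q5 and \lnot q5.
          branch 2.1.2 (add \lnot q3):
            × closes — contains both q3 and \lnot q3.
      branch 2.2 (add \lnot q2):
        \lnot (q5 \land q3): β-rule — branch into \lnot q5  //  \lnot q3.
          branch 2.2.1 (add \lnot q5):
            (\lnot q1 \to (q5 \land q3)): β-rule — branch into \lnot \lnot q1  //  (q5 \land q3).
              branch 2.2.1.1 (add \lnot \lnot q1):
                × closes — contains both q1 and \lnot q1.
              branch 2.2.1.2 (add (q5 \land q3)):
                (q5 \land q3): α-rule — add q5, q3.
                × closes — contains both q5 and \lnot q5.
          branch 2.2.2 (add \lnot q3):
            (\lnot q1 \to (q5 \land q3)): β-rule — branch into \lnot \lnot q1  //  (q5 \land q3).
              branch 2.2.2.1 (add \lnot \lnot q1):
                × closes — contains both q1 and \lnot q1.
              branch 2.2.2.2 (add (q5 \land q3)):
                (q5 \land q3): α-rule — add q5, q3.
                × closes — contains both q3 and \lnot q3.
All 9 branches close.
Every branch closed, so the negation is unsatisfiable and the formula is valid.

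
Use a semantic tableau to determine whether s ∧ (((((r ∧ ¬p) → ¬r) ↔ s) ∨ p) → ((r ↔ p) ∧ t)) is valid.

Assume the negation and expand:
Initial set: {¬(s ∧ (((((r ∧ ¬p) → ¬r) ↔ s) ∨ p) → ((r ↔ p) ∧ t)))}.
¬(s ∧ (((((r ∧ ¬p) → ¬r) ↔ s) ∨ p) → ((r ↔ p) ∧ t))): β-rule — branch into ¬s  //  ¬(((((r ∧ ¬p) → ¬r) ↔ s) ∨ p) → ((r ↔ p) ∧ t)).
  branch 1 (add ¬s):
    ○ open, literals {s=0}.
  branch 2 (add ¬(((((r ∧ ¬p) → ¬r) ↔ s) ∨ p) → ((r ↔ p) ∧ t))):
    ¬(((((r ∧ ¬p) → ¬r) ↔ s) ∨ p) → ((r ↔ p) ∧ t)): α-rule — add ((((r ∧ ¬p) → ¬r) ↔ s) ∨ p), ¬((r ↔ p) ∧ t).
    ((((r ∧ ¬p) → ¬r) ↔ s) ∨ p): β-rule — branch into (((r ∧ ¬p) → ¬r) ↔ s)  //  p.
      branch 2.1 (add (((r ∧ ¬p) → ¬r) ↔ s)):
        ¬((r ↔ p) ∧ t): β-rule — branch into ¬(r ↔ p)  //  ¬t.
          branch 2.1.1 (add ¬(r ↔ p)):
            (((r ∧ ¬p) → ¬r) ↔ s): β-rule — branch into ((r ∧ ¬p) → ¬r), s  //  ¬((r ∧ ¬p) → ¬r), ¬s.
              branch 2.1.1.1 (add ((r ∧ ¬p) → ¬r), s):
                ¬(r ↔ p): β-rule — branch into r, ¬p  //  ¬r, p.
                  branch 2.1.1.1.1 (add r, ¬p):
                    ((r ∧ ¬p) → ¬r): β-rule — branch into ¬(r ∧ ¬p)  //  ¬r.
                      branch 2.1.1.1.1.1 (add ¬(r ∧ ¬p)):
                        ¬(r ∧ ¬p): β-rule — branch into ¬r  //  ¬¬p.
                          branch 2.1.1.1.1.1.1 (add ¬r):
                            × closes — contains both r and ¬r.
                          branch 2.1.1.1.1.1.2 (add ¬¬p):
                            × closes — contains both p and ¬p.
                      branch 2.1.1.1.1.2 (add ¬r):
                        × closes — contains both r and ¬r.
                  branch 2.1.1.1.2 (add ¬r, p):
                    ((r ∧ ¬p) → ¬r): β-rule — branch into ¬(r ∧ ¬p)  //  ¬r.
                      branch 2.1.1.1.2.1 (add ¬(r ∧ ¬p)):
                        ¬(r ∧ ¬p): β-rule — branch into ¬r  //  ¬¬p.
                          branch 2.1.1.1.2.1.1 (add ¬r):
                            ○ open, literals {p=1, r=0, s=1}.
                          branch 2.1.1.1.2.1.2 (add ¬¬p):
                            ○ open, literals {p=1, r=0, s=1}.
                      branch 2.1.1.1.2.2 (add ¬r):
                        ○ open, literals {p=1, r=0, s=1}.
              branch 2.1.1.2 (add ¬((r ∧ ¬p) → ¬r), ¬s):
                ¬((r ∧ ¬p) → ¬r): α-rule — add (r ∧ ¬p), ¬¬r.
                (r ∧ ¬p): α-rule — add r, ¬p.
                ¬(r ↔ p): β-rule — branch into r, ¬p  //  ¬r, p.
                  branch 2.1.1.2.1 (add r, ¬p):
                    ○ open, literals {p=0, r=1, s=0}.
                  branch 2.1.1.2.2 (add ¬r, p):
                    × closes — contains both r and ¬r.
          branch 2.1.2 (add ¬t):
            (((r ∧ ¬p) → ¬r) ↔ s): β-rule — branch into ((r ∧ ¬p) → ¬r), s  //  ¬((r ∧ ¬p) → ¬r), ¬s.
              branch 2.1.2.1 (add ((r ∧ ¬p) → ¬r), s):
                ((r ∧ ¬p) → ¬r): β-rule — branch into ¬(r ∧ ¬p)  //  ¬r.
                  branch 2.1.2.1.1 (add ¬(r ∧ ¬p)):
                    ¬(r ∧ ¬p): β-rule — branch into ¬r  //  ¬¬p.
                      branch 2.1.2.1.1.1 (add ¬r):
                        ○ open, literals {r=0, s=1, t=0}.
                      branch 2.1.2.1.1.2 (add ¬¬p):
                        ○ open, literals {p=1, s=1, t=0}.
                  branch 2.1.2.1.2 (add ¬r):
                    ○ open, literals {r=0, s=1, t=0}.
              branch 2.1.2.2 (add ¬((r ∧ ¬p) → ¬r), ¬s):
                ¬((r ∧ ¬p) → ¬r): α-rule — add (r ∧ ¬p), ¬¬r.
                (r ∧ ¬p): α-rule — add r, ¬p.
                ○ open, literals {p=0, r=1, s=0, t=0}.
      branch 2.2 (add p):
        ¬((r ↔ p) ∧ t): β-rule — branch into ¬(r ↔ p)  //  ¬t.
          branch 2.2.1 (add ¬(r ↔ p)):
            ¬(r ↔ p): β-rule — branch into r, ¬p  //  ¬r, p.
              branch 2.2.1.1 (add r, ¬p):
                × closes — contains both p and ¬p.
              branch 2.2.1.2 (add ¬r, p):
                ○ open, literals {p=1, r=0}.
          branch 2.2.2 (add ¬t):
            ○ open, literals {p=1, t=0}.
5 branches closed, 11 open.
An open branch gives a countermodel: s=0 (unmentioned atoms arbitrary); under it the original formula is false.

Not valid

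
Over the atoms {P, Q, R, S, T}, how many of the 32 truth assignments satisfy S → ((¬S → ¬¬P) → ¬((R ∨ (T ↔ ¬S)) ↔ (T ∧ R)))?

Initial set: {(S → ((¬S → ¬¬P) → ¬((R ∨ (T ↔ ¬S)) ↔ (T ∧ R))))}.
(S → ((¬S → ¬¬P) → ¬((R ∨ (T ↔ ¬S)) ↔ (T ∧ R)))): β-rule — branch into ¬S  //  ((¬S → ¬¬P) → ¬((R ∨ (T ↔ ¬S)) ↔ (T ∧ R))).
  branch 1 (add ¬S):
    ○ open, literals {S=0}.
  branch 2 (add ((¬S → ¬¬P) → ¬((R ∨ (T ↔ ¬S)) ↔ (T ∧ R)))):
    ((¬S → ¬¬P) → ¬((R ∨ (T ↔ ¬S)) ↔ (T ∧ R))): β-rule — branch into ¬(¬S → ¬¬P)  //  ¬((R ∨ (T ↔ ¬S)) ↔ (T ∧ R)).
      branch 2.1 (add ¬(¬S → ¬¬P)):
        ¬(¬S → ¬¬P): α-rule — add ¬S, ¬¬¬P.
        ¬¬¬P: drop double negation, giving ¬P.
        ○ open, literals {P=0, S=0}.
      branch 2.2 (add ¬((R ∨ (T ↔ ¬S)) ↔ (T ∧ R))):
        ¬((R ∨ (T ↔ ¬S)) ↔ (T ∧ R)): β-rule — branch into (R ∨ (T ↔ ¬S)), ¬(T ∧ R)  //  ¬(R ∨ (T ↔ ¬S)), (T ∧ R).
          branch 2.2.1 (add (R ∨ (T ↔ ¬S)), ¬(T ∧ R)):
            (R ∨ (T ↔ ¬S)): β-rule — branch into R  //  (T ↔ ¬S).
              branch 2.2.1.1 (add R):
                ¬(T ∧ R): β-rule — branch into ¬T  //  ¬R.
                  branch 2.2.1.1.1 (add ¬T):
                    ○ open, literals {R=1, T=0}.
                  branch 2.2.1.1.2 (add ¬R):
                    × closes — contains both R and ¬R.
              branch 2.2.1.2 (add (T ↔ ¬S)):
                ¬(T ∧ R): β-rule — branch into ¬T  //  ¬R.
                  branch 2.2.1.2.1 (add ¬T):
                    (T ↔ ¬S): β-rule — branch into T, ¬S  //  ¬T, ¬¬S.
                      branch 2.2.1.2.1.1 (add T, ¬S):
                        × closes — contains both T and ¬T.
                      branch 2.2.1.2.1.2 (add ¬T, ¬¬S):
                        ○ open, literals {S=1, T=0}.
                  branch 2.2.1.2.2 (add ¬R):
                    (T ↔ ¬S): β-rule — branch into T, ¬S  //  ¬T, ¬¬S.
                      branch 2.2.1.2.2.1 (add T, ¬S):
                        ○ open, literals {R=0, S=0, T=1}.
                      branch 2.2.1.2.2.2 (add ¬T, ¬¬S):
                        ○ open, literals {R=0, S=1, T=0}.
          branch 2.2.2 (add ¬(R ∨ (T ↔ ¬S)), (T ∧ R)):
            ¬(R ∨ (T ↔ ¬S)): α-rule — add ¬R, ¬(T ↔ ¬S).
            (T ∧ R): α-rule — add T, R.
            × closes — contains both R and ¬R.
3 branches closed, 6 open.
Each open branch fixes some atoms; the unmentioned ones are free. Counting distinct full assignments: branch {S=0} (P, Q, R, T) contributes 16 new; branch {P=0, S=0} (Q, R, T) contributes 0 new; branch {R=1, T=0} (P, Q, S) contributes 4 new; branch {S=1, T=0} (P, Q, R) contributes 4 new; branch {R=0, S=0, T=1} (P, Q) contributes 0 new; branch {R=0, S=1, T=0} (P, Q) contributes 0 new. Total: 24.

24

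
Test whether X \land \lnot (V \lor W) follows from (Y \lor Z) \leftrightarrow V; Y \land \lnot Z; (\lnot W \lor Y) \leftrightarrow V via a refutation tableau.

No

Initial set: {((Y \lor Z) \leftrightarrow V); (Y \land \lnot Z); ((\lnot W \lor Y) \leftrightarrow V); \lnot (X \land \lnot (V \lor W))}.
(Y \land \lnot Z): α-rule — add Y, \lnot Z.
((Y \lor Z) \leftrightarrow V): β-rule — branch into (Y \lor Z), V  //  \lnot (Y \lor Z), \lnot V.
  branch 1 (add (Y \lor Z), V):
    ((\lnot W \lor Y) \leftrightarrow V): β-rule — branch into (\lnot W \lor Y), V  //  \lnot (\lnot W \lor Y), \lnot V.
      branch 1.1 (add (\lnot W \lor Y), V):
        \lnot (X \land \lnot (V \lor W)): β-rule — branch into \lnot X  //  \lnot \lnot (V \lor W).
          branch 1.1.1 (add \lnot X):
            (Y \lor Z): β-rule — branch into Y  //  Z.
              branch 1.1.1.1 (add Y):
                (\lnot W \lor Y): β-rule — branch into \lnot W  //  Y.
                  branch 1.1.1.1.1 (add \lnot W):
                    ○ open, literals {V=T, W=F, X=F, Y=T, Z=F}.
                  branch 1.1.1.1.2 (add Y):
                    ○ open, literals {V=T, X=F, Y=T, Z=F}.
              branch 1.1.1.2 (add Z):
                × closes — contains both Z and \lnot Z.
          branch 1.1.2 (add \lnot \lnot (V \lor W)):
            (Y \lor Z): β-rule — branch into Y  //  Z.
              branch 1.1.2.1 (add Y):
                (\lnot W \lor Y): β-rule — branch into \lnot W  //  Y.
                  branch 1.1.2.1.1 (add \lnot W):
                    \lnot \lnot (V \lor W): β-rule — branch into V  //  W.
                      branch 1.1.2.1.1.1 (add V):
                        ○ open, literals {V=T, W=F, Y=T, Z=F}.
                      branch 1.1.2.1.1.2 (add W):
                        × closes — contains both W and \lnot W.
                  branch 1.1.2.1.2 (add Y):
                    \lnot \lnot (V \lor W): β-rule — branch into V  //  W.
                      branch 1.1.2.1.2.1 (add V):
                        ○ open, literals {V=T, Y=T, Z=F}.
                      branch 1.1.2.1.2.2 (add W):
                        ○ open, literals {V=T, W=T, Y=T, Z=F}.
              branch 1.1.2.2 (add Z):
                × closes — contains both Z and \lnot Z.
      branch 1.2 (add \lnot (\lnot W \lor Y), \lnot V):
        × closes — contains both V and \lnot V.
  branch 2 (add \lnot (Y \lor Z), \lnot V):
    \lnot (Y \lor Z): α-rule — add \lnot Y, \lnot Z.
    × closes — contains both Y and \lnot Y.
5 branches closed, 5 open.
An open branch gives a countermodel: V=T, W=F, X=F, Y=T, Z=F (unmentioned atoms arbitrary); the premises hold there but the conclusion fails.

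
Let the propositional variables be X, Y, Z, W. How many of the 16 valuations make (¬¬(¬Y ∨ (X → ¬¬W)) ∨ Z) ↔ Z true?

Initial set: {((¬¬(¬Y ∨ (X → ¬¬W)) ∨ Z) ↔ Z)}.
((¬¬(¬Y ∨ (X → ¬¬W)) ∨ Z) ↔ Z): β-rule — branch into (¬¬(¬Y ∨ (X → ¬¬W)) ∨ Z), Z  //  ¬(¬¬(¬Y ∨ (X → ¬¬W)) ∨ Z), ¬Z.
  branch 1 (add (¬¬(¬Y ∨ (X → ¬¬W)) ∨ Z), Z):
    (¬¬(¬Y ∨ (X → ¬¬W)) ∨ Z): β-rule — branch into ¬¬(¬Y ∨ (X → ¬¬W))  //  Z.
      branch 1.1 (add ¬¬(¬Y ∨ (X → ¬¬W))):
        ¬¬(¬Y ∨ (X → ¬¬W)): drop double negation, giving (¬Y ∨ (X → ¬¬W)).
        (¬Y ∨ (X → ¬¬W)): β-rule — branch into ¬Y  //  (X → ¬¬W).
          branch 1.1.1 (add ¬Y):
            ○ open, literals {Y=F, Z=T}.
          branch 1.1.2 (add (X → ¬¬W)):
            (X → ¬¬W): β-rule — branch into ¬X  //  ¬¬W.
              branch 1.1.2.1 (add ¬X):
                ○ open, literals {X=F, Z=T}.
              branch 1.1.2.2 (add ¬¬W):
                ¬¬W: drop double negation, giving W.
                ○ open, literals {W=T, Z=T}.
      branch 1.2 (add Z):
        ○ open, literals {Z=T}.
  branch 2 (add ¬(¬¬(¬Y ∨ (X → ¬¬W)) ∨ Z), ¬Z):
    ¬(¬¬(¬Y ∨ (X → ¬¬W)) ∨ Z): α-rule — add ¬¬¬(¬Y ∨ (X → ¬¬W)), ¬Z.
    ¬¬¬(¬Y ∨ (X → ¬¬W)): drop double negation, giving ¬(¬Y ∨ (X → ¬¬W)).
    ¬(¬Y ∨ (X → ¬¬W)): α-rule — add ¬¬Y, ¬(X → ¬¬W).
    ¬(X → ¬¬W): α-rule — add X, ¬¬¬W.
    ¬¬¬W: drop double negation, giving ¬W.
    ○ open, literals {W=F, X=T, Y=T, Z=F}.
0 branches closed, 5 open.
Each open branch fixes some atoms; the unmentioned ones are free. Counting distinct full assignments: branch {Y=F, Z=T} (X, W) contributes 4 new; branch {X=F, Z=T} (Y, W) contributes 2 new; branch {W=T, Z=T} (X, Y) contributes 1 new; branch {Z=T} (X, Y, W) contributes 1 new; branch {W=F, X=T, Y=T, Z=F} (none free) contributes 1 new. Total: 9.

9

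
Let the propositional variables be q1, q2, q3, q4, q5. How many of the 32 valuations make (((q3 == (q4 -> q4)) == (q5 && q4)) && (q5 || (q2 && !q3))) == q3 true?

12

Initial set: {T ((((q3 == (q4 -> q4)) == (q5 && q4)) && (q5 || (q2 && !q3))) == q3)}.
T ((((q3 == (q4 -> q4)) == (q5 && q4)) && (q5 || (q2 && !q3))) == q3): β-rule — branch into T (((q3 == (q4 -> q4)) == (q5 && q4)) && (q5 || (q2 && !q3))), T q3  //  F (((q3 == (q4 -> q4)) == (q5 && q4)) && (q5 || (q2 && !q3))), F q3.
  branch 1 (add T (((q3 == (q4 -> q4)) == (q5 && q4)) && (q5 || (q2 && !q3))), T q3):
    T (((q3 == (q4 -> q4)) == (q5 && q4)) && (q5 || (q2 && !q3))): α-rule — add T ((q3 == (q4 -> q4)) == (q5 && q4)), T (q5 || (q2 && !q3)).
    T ((q3 == (q4 -> q4)) == (q5 && q4)): β-rule — branch into T (q3 == (q4 -> q4)), T (q5 && q4)  //  F (q3 == (q4 -> q4)), F (q5 && q4).
      branch 1.1 (add T (q3 == (q4 -> q4)), T (q5 && q4)):
        T (q5 && q4): α-rule — add T q5, T q4.
        T (q5 || (q2 && !q3)): β-rule — branch into T q5  //  T (q2 && !q3).
          branch 1.1.1 (add T q5):
            T (q3 == (q4 -> q4)): β-rule — branch into T q3, T (q4 -> q4)  //  F q3, F (q4 -> q4).
              branch 1.1.1.1 (add T q3, T (q4 -> q4)):
                T (q4 -> q4): β-rule — branch into F q4  //  T q4.
                  branch 1.1.1.1.1 (add F q4):
                    × closes — contains both q4 and !q4.
                  branch 1.1.1.1.2 (add T q4):
                    ○ open, literals {q3=1, q4=1, q5=1}.
              branch 1.1.1.2 (add F q3, F (q4 -> q4)):
                × closes — contains both q3 and !q3.
          branch 1.1.2 (add T (q2 && !q3)):
            T (q2 && !q3): α-rule — add T q2, T !q3.
            × closes — contains both q3 and !q3.
      branch 1.2 (add F (q3 == (q4 -> q4)), F (q5 && q4)):
        T (q5 || (q2 && !q3)): β-rule — branch into T q5  //  T (q2 && !q3).
          branch 1.2.1 (add T q5):
            F (q3 == (q4 -> q4)): β-rule — branch into T q3, F (q4 -> q4)  //  F q3, T (q4 -> q4).
              branch 1.2.1.1 (add T q3, F (q4 -> q4)):
                F (q4 -> q4): α-rule — add T q4, F q4.
                × closes — contains both q4 and !q4.
              branch 1.2.1.2 (add F q3, T (q4 -> q4)):
                × closes — contains both q3 and !q3.
          branch 1.2.2 (add T (q2 && !q3)):
            T (q2 && !q3): α-rule — add T q2, T !q3.
            × closes — contains both q3 and !q3.
  branch 2 (add F (((q3 == (q4 -> q4)) == (q5 && q4)) && (q5 || (q2 && !q3))), F q3):
    F (((q3 == (q4 -> q4)) == (q5 && q4)) && (q5 || (q2 && !q3))): β-rule — branch into F ((q3 == (q4 -> q4)) == (q5 && q4))  //  F (q5 || (q2 && !q3)).
      branch 2.1 (add F ((q3 == (q4 -> q4)) == (q5 && q4))):
        F ((q3 == (q4 -> q4)) == (q5 && q4)): β-rule — branch into T (q3 == (q4 -> q4)), F (q5 && q4)  //  F (q3 == (q4 -> q4)), T (q5 && q4).
          branch 2.1.1 (add T (q3 == (q4 -> q4)), F (q5 && q4)):
            T (q3 == (q4 -> q4)): β-rule — branch into T q3, T (q4 -> q4)  //  F q3, F (q4 -> q4).
              branch 2.1.1.1 (add T q3, T (q4 -> q4)):
                × closes — contains both q3 and !q3.
              branch 2.1.1.2 (add F q3, F (q4 -> q4)):
                F (q4 -> q4): α-rule — add T q4, F q4.
                × closes — contains both q4 and !q4.
          branch 2.1.2 (add F (q3 == (q4 -> q4)), T (q5 && q4)):
            T (q5 && q4): α-rule — add T q5, T q4.
            F (q3 == (q4 -> q4)): β-rule — branch into T q3, F (q4 -> q4)  //  F q3, T (q4 -> q4).
              branch 2.1.2.1 (add T q3, F (q4 -> q4)):
                × closes — contains both q3 and !q3.
              branch 2.1.2.2 (add F q3, T (q4 -> q4)):
                T (q4 -> q4): β-rule — branch into F q4  //  T q4.
                  branch 2.1.2.2.1 (add F q4):
                    × closes — contains both q4 and !q4.
                  branch 2.1.2.2.2 (add T q4):
                    ○ open, literals {q3=0, q4=1, q5=1}.
      branch 2.2 (add F (q5 || (q2 && !q3))):
        F (q5 || (q2 && !q3)): α-rule — add F q5, F (q2 && !q3).
        F (q2 && !q3): β-rule — branch into F q2  //  F !q3.
          branch 2.2.1 (add F q2):
            ○ open, literals {q2=0, q3=0, q5=0}.
          branch 2.2.2 (add F !q3):
            × closes — contains both q3 and !q3.
11 branches closed, 3 open.
Each open branch fixes some atoms; the unmentioned ones are free. Counting distinct full assignments: branch {q3=1, q4=1, q5=1} (q1, q2) contributes 4 new; branch {q3=0, q4=1, q5=1} (q1, q2) contributes 4 new; branch {q2=0, q3=0, q5=0} (q1, q4) contributes 4 new. Total: 12.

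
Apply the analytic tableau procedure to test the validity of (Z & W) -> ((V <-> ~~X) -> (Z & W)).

Valid

Assume the negation and expand:
Initial set: {~((Z & W) -> ((V <-> ~~X) -> (Z & W)))}.
~((Z & W) -> ((V <-> ~~X) -> (Z & W))): α-rule — add (Z & W), ~((V <-> ~~X) -> (Z & W)).
(Z & W): α-rule — add Z, W.
~((V <-> ~~X) -> (Z & W)): α-rule — add (V <-> ~~X), ~(Z & W).
(V <-> ~~X): β-rule — branch into V, ~~X  //  ~V, ~~~X.
  branch 1 (add V, ~~X):
    ~~X: drop double negation, giving X.
    ~(Z & W): β-rule — branch into ~Z  //  ~W.
      branch 1.1 (add ~Z):
        × closes — contains both Z and ~Z.
      branch 1.2 (add ~W):
        × closes — contains both W and ~W.
  branch 2 (add ~V, ~~~X):
    ~~~X: drop double negation, giving ~X.
    ~(Z & W): β-rule — branch into ~Z  //  ~W.
      branch 2.1 (add ~Z):
        × closes — contains both Z and ~Z.
      branch 2.2 (add ~W):
        × closes — contains both W and ~W.
All 4 branches close.
Every branch closed, so the negation is unsatisfiable and the formula is valid.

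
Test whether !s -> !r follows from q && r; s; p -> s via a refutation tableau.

Yes

Initial set: {(q && r); s; (p -> s); !(!s -> !r)}.
(q && r): α-rule — add q, r.
!(!s -> !r): α-rule — add !s, !!r.
× closes — contains both s and !s.
All 1 branch closes.
Every branch closed, so the premises entail the conclusion.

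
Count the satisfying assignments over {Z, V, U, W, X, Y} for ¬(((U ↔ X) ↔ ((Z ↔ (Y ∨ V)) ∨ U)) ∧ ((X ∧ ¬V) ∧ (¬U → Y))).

Initial set: {T ¬(((U ↔ X) ↔ ((Z ↔ (Y ∨ V)) ∨ U)) ∧ ((X ∧ ¬V) ∧ (¬U → Y)))}.
T ¬(((U ↔ X) ↔ ((Z ↔ (Y ∨ V)) ∨ U)) ∧ ((X ∧ ¬V) ∧ (¬U → Y))): β-rule — branch into F ((U ↔ X) ↔ ((Z ↔ (Y ∨ V)) ∨ U))  //  F ((X ∧ ¬V) ∧ (¬U → Y)).
  branch 1 (add F ((U ↔ X) ↔ ((Z ↔ (Y ∨ V)) ∨ U))):
    F ((U ↔ X) ↔ ((Z ↔ (Y ∨ V)) ∨ U)): β-rule — branch into T (U ↔ X), F ((Z ↔ (Y ∨ V)) ∨ U)  //  F (U ↔ X), T ((Z ↔ (Y ∨ V)) ∨ U).
      branch 1.1 (add T (U ↔ X), F ((Z ↔ (Y ∨ V)) ∨ U)):
        F ((Z ↔ (Y ∨ V)) ∨ U): α-rule — add F (Z ↔ (Y ∨ V)), F U.
        T (U ↔ X): β-rule — branch into T U, T X  //  F U, F X.
          branch 1.1.1 (add T U, T X):
            × closes — contains both U and ¬U.
          branch 1.1.2 (add F U, F X):
            F (Z ↔ (Y ∨ V)): β-rule — branch into T Z, F (Y ∨ V)  //  F Z, T (Y ∨ V).
              branch 1.1.2.1 (add T Z, F (Y ∨ V)):
                F (Y ∨ V): α-rule — add F Y, F V.
                ○ open, literals {U=F, V=F, X=F, Y=F, Z=T}.
              branch 1.1.2.2 (add F Z, T (Y ∨ V)):
                T (Y ∨ V): β-rule — branch into T Y  //  T V.
                  branch 1.1.2.2.1 (add T Y):
                    ○ open, literals {U=F, X=F, Y=T, Z=F}.
                  branch 1.1.2.2.2 (add T V):
                    ○ open, literals {U=F, V=T, X=F, Z=F}.
      branch 1.2 (add F (U ↔ X), T ((Z ↔ (Y ∨ V)) ∨ U)):
        F (U ↔ X): β-rule — branch into T U, F X  //  F U, T X.
          branch 1.2.1 (add T U, F X):
            T ((Z ↔ (Y ∨ V)) ∨ U): β-rule — branch into T (Z ↔ (Y ∨ V))  //  T U.
              branch 1.2.1.1 (add T (Z ↔ (Y ∨ V))):
                T (Z ↔ (Y ∨ V)): β-rule — branch into T Z, T (Y ∨ V)  //  F Z, F (Y ∨ V).
                  branch 1.2.1.1.1 (add T Z, T (Y ∨ V)):
                    T (Y ∨ V): β-rule — branch into T Y  //  T V.
                      branch 1.2.1.1.1.1 (add T Y):
                        ○ open, literals {U=T, X=F, Y=T, Z=T}.
                      branch 1.2.1.1.1.2 (add T V):
                        ○ open, literals {U=T, V=T, X=F, Z=T}.
                  branch 1.2.1.1.2 (add F Z, F (Y ∨ V)):
                    F (Y ∨ V): α-rule — add F Y, F V.
                    ○ open, literals {U=T, V=F, X=F, Y=F, Z=F}.
              branch 1.2.1.2 (add T U):
                ○ open, literals {U=T, X=F}.
          branch 1.2.2 (add F U, T X):
            T ((Z ↔ (Y ∨ V)) ∨ U): β-rule — branch into T (Z ↔ (Y ∨ V))  //  T U.
              branch 1.2.2.1 (add T (Z ↔ (Y ∨ V))):
                T (Z ↔ (Y ∨ V)): β-rule — branch into T Z, T (Y ∨ V)  //  F Z, F (Y ∨ V).
                  branch 1.2.2.1.1 (add T Z, T (Y ∨ V)):
                    T (Y ∨ V): β-rule — branch into T Y  //  T V.
                      branch 1.2.2.1.1.1 (add T Y):
                        ○ open, literals {U=F, X=T, Y=T, Z=T}.
                      branch 1.2.2.1.1.2 (add T V):
                        ○ open, literals {U=F, V=T, X=T, Z=T}.
                  branch 1.2.2.1.2 (add F Z, F (Y ∨ V)):
                    F (Y ∨ V): α-rule — add F Y, F V.
                    ○ open, literals {U=F, V=F, X=T, Y=F, Z=F}.
              branch 1.2.2.2 (add T U):
                × closes — contains both U and ¬U.
  branch 2 (add F ((X ∧ ¬V) ∧ (¬U → Y))):
    F ((X ∧ ¬V) ∧ (¬U → Y)): β-rule — branch into F (X ∧ ¬V)  //  F (¬U → Y).
      branch 2.1 (add F (X ∧ ¬V)):
        F (X ∧ ¬V): β-rule — branch into F X  //  F ¬V.
          branch 2.1.1 (add F X):
            ○ open, literals {X=F}.
          branch 2.1.2 (add F ¬V):
            ○ open, literals {V=T}.
      branch 2.2 (add F (¬U → Y)):
        F (¬U → Y): α-rule — add T ¬U, F Y.
        ○ open, literals {U=F, Y=F}.
2 branches closed, 13 open.
Each open branch fixes some atoms; the unmentioned ones are free. Counting distinct full assignments: branch {U=F, V=F, X=F, Y=F, Z=T} (W) contributes 2 new; branch {U=F, X=F, Y=T, Z=F} (V, W) contributes 4 new; branch {U=F, V=T, X=F, Z=F} (W, Y) contributes 2 new; branch {U=T, X=F, Y=T, Z=T} (V, W) contributes 4 new; branch {U=T, V=T, X=F, Z=T} (W, Y) contributes 2 new; branch {U=T, V=F, X=F, Y=F, Z=F} (W) contributes 2 new; branch {U=T, X=F} (Z, V, W, Y) contributes 8 new; branch {U=F, X=T, Y=T, Z=T} (V, W) contributes 4 new; branch {U=F, V=T, X=T, Z=T} (W, Y) contributes 2 new; branch {U=F, V=F, X=T, Y=F, Z=F} (W) contributes 2 new; branch {X=F} (Z, V, U, W, Y) contributes 8 new; branch {V=T} (Z, U, W, X, Y) contributes 12 new; branch {U=F, Y=F} (Z, V, W, X) contributes 2 new. Total: 54.

54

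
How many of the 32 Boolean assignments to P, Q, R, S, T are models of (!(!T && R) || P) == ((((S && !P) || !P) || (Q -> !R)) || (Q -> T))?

26

Initial set: {T ((!(!T && R) || P) == ((((S && !P) || !P) || (Q -> !R)) || (Q -> T)))}.
T ((!(!T && R) || P) == ((((S && !P) || !P) || (Q -> !R)) || (Q -> T))): β-rule — branch into T (!(!T && R) || P), T ((((S && !P) || !P) || (Q -> !R)) || (Q -> T))  //  F (!(!T && R) || P), F ((((S && !P) || !P) || (Q -> !R)) || (Q -> T)).
  branch 1 (add T (!(!T && R) || P), T ((((S && !P) || !P) || (Q -> !R)) || (Q -> T))):
    T (!(!T && R) || P): β-rule — branch into T !(!T && R)  //  T P.
      branch 1.1 (add T !(!T && R)):
        T ((((S && !P) || !P) || (Q -> !R)) || (Q -> T)): β-rule — branch into T (((S && !P) || !P) || (Q -> !R))  //  T (Q -> T).
          branch 1.1.1 (add T (((S && !P) || !P) || (Q -> !R))):
            T !(!T && R): β-rule — branch into F !T  //  F R.
              branch 1.1.1.1 (add F !T):
                T (((S && !P) || !P) || (Q -> !R)): β-rule — branch into T ((S && !P) || !P)  //  T (Q -> !R).
                  branch 1.1.1.1.1 (add T ((S && !P) || !P)):
                    T ((S && !P) || !P): β-rule — branch into T (S && !P)  //  T !P.
                      branch 1.1.1.1.1.1 (add T (S && !P)):
                        T (S && !P): α-rule — add T S, T !P.
                        ○ open, literals {P=false, S=true, T=true}.
                      branch 1.1.1.1.1.2 (add T !P):
                        ○ open, literals {P=false, T=true}.
                  branch 1.1.1.1.2 (add T (Q -> !R)):
                    T (Q -> !R): β-rule — branch into F Q  //  T !R.
                      branch 1.1.1.1.2.1 (add F Q):
                        ○ open, literals {Q=false, T=true}.
                      branch 1.1.1.1.2.2 (add T !R):
                        ○ open, literals {R=false, T=true}.
              branch 1.1.1.2 (add F R):
                T (((S && !P) || !P) || (Q -> !R)): β-rule — branch into T ((S && !P) || !P)  //  T (Q -> !R).
                  branch 1.1.1.2.1 (add T ((S && !P) || !P)):
                    T ((S && !P) || !P): β-rule — branch into T (S && !P)  //  T !P.
                      branch 1.1.1.2.1.1 (add T (S && !P)):
                        T (S && !P): α-rule — add T S, T !P.
                        ○ open, literals {P=false, R=false, S=true}.
                      branch 1.1.1.2.1.2 (add T !P):
                        ○ open, literals {P=false, R=false}.
                  branch 1.1.1.2.2 (add T (Q -> !R)):
                    T (Q -> !R): β-rule — branch into F Q  //  T !R.
                      branch 1.1.1.2.2.1 (add F Q):
                        ○ open, literals {Q=false, R=false}.
                      branch 1.1.1.2.2.2 (add T !R):
                        ○ open, literals {R=false}.
          branch 1.1.2 (add T (Q -> T)):
            T !(!T && R): β-rule — branch into F !T  //  F R.
              branch 1.1.2.1 (add F !T):
                T (Q -> T): β-rule — branch into F Q  //  T T.
                  branch 1.1.2.1.1 (add F Q):
                    ○ open, literals {Q=false, T=true}.
                  branch 1.1.2.1.2 (add T T):
                    ○ open, literals {T=true}.
              branch 1.1.2.2 (add F R):
                T (Q -> T): β-rule — branch into F Q  //  T T.
                  branch 1.1.2.2.1 (add F Q):
                    ○ open, literals {Q=false, R=false}.
                  branch 1.1.2.2.2 (add T T):
                    ○ open, literals {R=false, T=true}.
      branch 1.2 (add T P):
        T ((((S && !P) || !P) || (Q -> !R)) || (Q -> T)): β-rule — branch into T (((S && !P) || !P) || (Q -> !R))  //  T (Q -> T).
          branch 1.2.1 (add T (((S && !P) || !P) || (Q -> !R))):
            T (((S && !P) || !P) || (Q -> !R)): β-rule — branch into T ((S && !P) || !P)  //  T (Q -> !R).
              branch 1.2.1.1 (add T ((S && !P) || !P)):
                T ((S && !P) || !P): β-rule — branch into T (S && !P)  //  T !P.
                  branch 1.2.1.1.1 (add T (S && !P)):
                    T (S && !P): α-rule — add T S, T !P.
                    × closes — contains both P and !P.
                  branch 1.2.1.1.2 (add T !P):
                    × closes — contains both P and !P.
              branch 1.2.1.2 (add T (Q -> !R)):
                T (Q -> !R): β-rule — branch into F Q  //  T !R.
                  branch 1.2.1.2.1 (add F Q):
                    ○ open, literals {P=true, Q=false}.
                  branch 1.2.1.2.2 (add T !R):
                    ○ open, literals {P=true, R=false}.
          branch 1.2.2 (add T (Q -> T)):
            T (Q -> T): β-rule — branch into F Q  //  T T.
              branch 1.2.2.1 (add F Q):
                ○ open, literals {P=true, Q=false}.
              branch 1.2.2.2 (add T T):
                ○ open, literals {P=true, T=true}.
  branch 2 (add F (!(!T && R) || P), F ((((S && !P) || !P) || (Q -> !R)) || (Q -> T))):
    F (!(!T && R) || P): α-rule — add F !(!T && R), F P.
    F ((((S && !P) || !P) || (Q -> !R)) || (Q -> T)): α-rule — add F (((S && !P) || !P) || (Q -> !R)), F (Q -> T).
    F !(!T && R): α-rule — add T !T, T R.
    F (((S && !P) || !P) || (Q -> !R)): α-rule — add F ((S && !P) || !P), F (Q -> !R).
    F (Q -> T): α-rule — add T Q, F T.
    F ((S && !P) || !P): α-rule — add F (S && !P), F !P.
    × closes — contains both P and !P.
3 branches closed, 16 open.
Each open branch fixes some atoms; the unmentioned ones are free. Counting distinct full assignments: branch {P=false, S=true, T=true} (Q, R) contributes 4 new; branch {P=false, T=true} (Q, R, S) contributes 4 new; branch {Q=false, T=true} (P, R, S) contributes 4 new; branch {R=false, T=true} (P, Q, S) contributes 2 new; branch {P=false, R=false, S=true} (Q, T) contributes 2 new; branch {P=false, R=false} (Q, S, T) contributes 2 new; branch {Q=false, R=false} (P, S, T) contributes 2 new; branch {R=false} (P, Q, S, T) contributes 2 new; branch {Q=false, T=true} (P, R, S) contributes 0 new; branch {T=true} (P, Q, R, S) contributes 2 new; branch {Q=false, R=false} (P, S, T) contributes 0 new; branch {R=false, T=true} (P, Q, S) contributes 0 new; branch {P=true, Q=false} (R, S, T) contributes 2 new; branch {P=true, R=false} (Q, S, T) contributes 0 new; branch {P=true, Q=false} (R, S, T) contributes 0 new; branch {P=true, T=true} (Q, R, S) contributes 0 new. Total: 26.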